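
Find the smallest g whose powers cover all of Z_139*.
g = 2. Powers: [2, 4, 8, 16, 32, 64, 128, 117, 95, 51, ...] generates all 138 non-zero residues.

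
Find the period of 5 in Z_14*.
Powers of 5 mod 14: 5^1≡5, 5^2≡11, 5^3≡13, 5^4≡9, 5^5≡3, 5^6≡1. ord_14(5) = 6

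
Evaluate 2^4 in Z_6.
2^{4} = 16 ≡ 4 (mod 6)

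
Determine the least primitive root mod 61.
g = 2. For each prime q|60: 2^{30}≡60, 2^{20}≡47, 2^{12}≡9, none ≡ 1, so ord_61(2) = 60 and 2 is a primitive root.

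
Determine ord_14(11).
Powers of 11 mod 14: 11^1≡11, 11^2≡9, 11^3≡1. ord_14(11) = 3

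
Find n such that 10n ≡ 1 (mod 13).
Since 13 is prime, by Fermat 10^(-1) ≡ 10^{11} ≡ 4 (mod 13). Verify: 10 × 4 = 40 ≡ 1 (mod 13)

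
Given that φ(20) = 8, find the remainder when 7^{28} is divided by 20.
By Euler: 7^{8} ≡ 1 mod 20 since gcd(7, 20) = 1. 28 = 3×8 + 4. So 7^{28} ≡ 7^{4} ≡ 1 mod 20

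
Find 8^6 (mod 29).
By repeated squaring (mod 29): 8^{1}≡8, 8^{2}≡6, 8^{4}≡7. Then 8^{6} = 8^{4+2} ≡ 7 × 6 ≡ 13 (mod 29)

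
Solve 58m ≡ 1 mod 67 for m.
Since 67 is prime, by Fermat 58^(-1) ≡ 58^{65} ≡ 52 mod 67. Verify: 58 × 52 = 3016 ≡ 1 mod 67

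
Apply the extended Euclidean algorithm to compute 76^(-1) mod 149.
Extended GCD: 76(-49) + 149(25) = 1. So 76^(-1) ≡ -49 ≡ 100 mod 149. Verify: 76 × 100 = 7600 ≡ 1 mod 149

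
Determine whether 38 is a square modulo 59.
By Euler's criterion: 38^{29} ≡ 58 mod 59. Since this equals -1 (≡ 58), 38 is not a QR.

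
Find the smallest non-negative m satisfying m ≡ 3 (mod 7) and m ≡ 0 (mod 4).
M = 7 × 4 = 28. M₁ = 4, y₁ ≡ 2 (mod 7). M₂ = 7, y₂ ≡ 3 (mod 4). m = 3×4×2 + 0×7×3 ≡ 24 (mod 28)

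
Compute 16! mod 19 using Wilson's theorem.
(18)! = (16)! × (17) × (18) ≡ -1 mod 19. So (16)! ≡ -1 × [(18)(17)]^(-1) ≡ 9 mod 19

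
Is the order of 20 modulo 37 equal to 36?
Powers of 20 mod 37: 20^1≡20, 20^2≡30, 20^3≡8, 20^4≡12, 20^5≡18, 20^6≡27, 20^7≡22, 20^8≡33, 20^9≡31, 20^10≡28, 20^11≡5, 20^12≡26, 20^13≡2, 20^14≡3, 20^15≡23, 20^16≡16, 20^17≡24, 20^18≡36, 20^19≡17, 20^20≡7, 20^21≡29, 20^22≡25, 20^23≡19, 20^24≡10, 20^25≡15, 20^26≡4, 20^27≡6, 20^28≡9, 20^29≡32, 20^30≡11, 20^31≡35, 20^32≡34, 20^33≡14, 20^34≡21, 20^35≡13, 20^36≡1. First k with 20^k≡1 is k=36. Yes, ord_37(20) = 36.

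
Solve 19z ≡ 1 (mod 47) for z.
Since 47 is prime, by Fermat 19^(-1) ≡ 19^{45} ≡ 5 (mod 47). Verify: 19 × 5 = 95 ≡ 1 (mod 47)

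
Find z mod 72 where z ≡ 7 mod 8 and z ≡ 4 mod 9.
M = 8 × 9 = 72. M₁ = 9, y₁ ≡ 1 mod 8. M₂ = 8, y₂ ≡ 8 mod 9. z = 7×9×1 + 4×8×8 ≡ 31 mod 72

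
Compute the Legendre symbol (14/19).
(14/19) = 14^{9} mod 19 = -1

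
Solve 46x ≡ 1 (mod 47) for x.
Since 47 is prime, by Fermat 46^(-1) ≡ 46^{45} ≡ 46 (mod 47). Verify: 46 × 46 = 2116 ≡ 1 (mod 47)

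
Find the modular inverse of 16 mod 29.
Since 29 is prime, by Fermat 16^(-1) ≡ 16^{27} ≡ 20 mod 29. Verify: 16 × 20 = 320 ≡ 1 mod 29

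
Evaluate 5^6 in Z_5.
By repeated squaring (mod 5): 5^{1}≡0, 5^{2}≡0, 5^{4}≡0. Then 5^{6} = 5^{4+2} ≡ 0 × 0 ≡ 0 (mod 5)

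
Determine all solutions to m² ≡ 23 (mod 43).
The square roots of 23 mod 43 are 25 and 18. Verify: 25² = 625 ≡ 23 (mod 43)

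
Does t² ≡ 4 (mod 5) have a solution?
By Euler's criterion: 4^{2} ≡ 1 (mod 5). Since this equals 1, 4 is a QR.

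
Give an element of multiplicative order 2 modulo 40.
19 has order 2 mod 40 since 19^{2} ≡ 1 (mod 40) and no smaller power works.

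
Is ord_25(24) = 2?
Powers of 24 mod 25: 24^1≡24, 24^2≡1. First k with 24^k≡1 is k=2. Yes, ord_25(24) = 2.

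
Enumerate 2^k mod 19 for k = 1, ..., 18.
2^1, 2^2, ..., 2^{18} mod 19: [2, 4, 8, 16, 13, 7, 14, 9, 18, 17, 15, 11, 3, 6, 12, 5, 10, 1]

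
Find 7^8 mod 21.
By repeated squaring mod 21: 7^{1}≡7, 7^{2}≡7, 7^{4}≡7, 7^{8}≡7. So 7^{8} ≡ 7 mod 21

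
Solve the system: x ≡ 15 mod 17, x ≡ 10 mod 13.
M = 17 × 13 = 221. M₁ = 13, y₁ ≡ 4 mod 17. M₂ = 17, y₂ ≡ 10 mod 13. x = 15×13×4 + 10×17×10 ≡ 49 mod 221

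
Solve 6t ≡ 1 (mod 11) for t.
Since 11 is prime, by Fermat 6^(-1) ≡ 6^{9} ≡ 2 (mod 11). Verify: 6 × 2 = 12 ≡ 1 (mod 11)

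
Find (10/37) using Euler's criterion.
(10/37) = 10^{18} mod 37 = 1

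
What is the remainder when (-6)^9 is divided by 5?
Using Fermat: (-6)^{4} ≡ 1 (mod 5). 9 ≡ 1 (mod 4). So (-6)^{9} ≡ (-6)^{1} ≡ 4 (mod 5)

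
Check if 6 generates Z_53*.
6^{26} ≡ 1 (mod 53) and 26 < 52, so ord_53(6) = 26 ≠ 52 and 6 is not a primitive root.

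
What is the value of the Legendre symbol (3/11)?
(3/11) = 3^{5} mod 11 = 1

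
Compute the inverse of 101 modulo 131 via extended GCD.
Extended GCD: 101(48) + 131(-37) = 1. So 101^(-1) ≡ 48 (mod 131). Verify: 101 × 48 = 4848 ≡ 1 (mod 131)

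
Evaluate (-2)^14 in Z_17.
By repeated squaring mod 17: (-2)^{1}≡15, (-2)^{2}≡4, (-2)^{4}≡16, (-2)^{8}≡1. Then (-2)^{14} = (-2)^{8+4+2} ≡ 1 × 16 × 4 ≡ 13 mod 17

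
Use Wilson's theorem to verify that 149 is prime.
(148)! mod 149 = 148. Since this equals -1 (mod 149), Wilson confirms 149 is prime.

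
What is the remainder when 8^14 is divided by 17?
By repeated squaring mod 17: 8^{1}≡8, 8^{2}≡13, 8^{4}≡16, 8^{8}≡1. Then 8^{14} = 8^{8+4+2} ≡ 1 × 16 × 13 ≡ 4 mod 17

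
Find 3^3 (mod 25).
3^{3} = 27 ≡ 2 (mod 25)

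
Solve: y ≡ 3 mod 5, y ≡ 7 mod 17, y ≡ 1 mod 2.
M = 5 × 17 × 2 = 170. M₁ = 34, y₁ ≡ 4 mod 5. M₂ = 10, y₂ ≡ 12 mod 17. M₃ = 85, y₃ ≡ 1 mod 2. y = 3×34×4 + 7×10×12 + 1×85×1 ≡ 143 mod 170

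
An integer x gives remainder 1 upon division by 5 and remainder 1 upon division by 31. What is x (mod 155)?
M = 5 × 31 = 155. M₁ = 31, y₁ ≡ 1 (mod 5). M₂ = 5, y₂ ≡ 25 (mod 31). x = 1×31×1 + 1×5×25 ≡ 1 (mod 155)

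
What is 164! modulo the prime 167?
(166)! = (164)! × (165) × (166) ≡ -1 mod 167. So (164)! ≡ -1 × [(166)(165)]^(-1) ≡ 83 mod 167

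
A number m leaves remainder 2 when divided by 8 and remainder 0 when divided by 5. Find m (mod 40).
M = 8 × 5 = 40. M₁ = 5, y₁ ≡ 5 (mod 8). M₂ = 8, y₂ ≡ 2 (mod 5). m = 2×5×5 + 0×8×2 ≡ 10 (mod 40)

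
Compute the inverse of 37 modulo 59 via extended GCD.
Extended GCD: 37(8) + 59(-5) = 1. So 37^(-1) ≡ 8 (mod 59). Verify: 37 × 8 = 296 ≡ 1 (mod 59)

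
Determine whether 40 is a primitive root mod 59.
ord_59(40) divides 58. For each prime q|58: 40^{29}≡58, 40^{2}≡7, none ≡ 1. So 40 has order 58 and is a primitive root mod 59.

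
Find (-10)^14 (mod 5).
By repeated squaring (mod 5): (-10)^{1}≡0, (-10)^{2}≡0, (-10)^{4}≡0, (-10)^{8}≡0. Then (-10)^{14} = (-10)^{8+4+2} ≡ 0 × 0 × 0 ≡ 0 (mod 5)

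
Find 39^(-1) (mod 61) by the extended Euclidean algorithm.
Extended GCD: 39(-25) + 61(16) = 1. So 39^(-1) ≡ -25 ≡ 36 (mod 61). Verify: 39 × 36 = 1404 ≡ 1 (mod 61)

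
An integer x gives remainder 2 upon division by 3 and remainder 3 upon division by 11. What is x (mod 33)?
M = 3 × 11 = 33. M₁ = 11, y₁ ≡ 2 (mod 3). M₂ = 3, y₂ ≡ 4 (mod 11). x = 2×11×2 + 3×3×4 ≡ 14 (mod 33)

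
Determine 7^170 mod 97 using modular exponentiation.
Using Fermat: 7^{96} ≡ 1 (mod 97). 170 ≡ 74 (mod 96). So 7^{170} ≡ 7^{74} ≡ 11 (mod 97)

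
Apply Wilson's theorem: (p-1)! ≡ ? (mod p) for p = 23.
By Wilson's theorem, (22)! ≡ -1 ≡ 22 (mod 23)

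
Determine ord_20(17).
Powers of 17 mod 20: 17^1≡17, 17^2≡9, 17^3≡13, 17^4≡1. So the order of 17 is 4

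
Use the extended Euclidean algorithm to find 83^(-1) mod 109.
Extended GCD: 83(-21) + 109(16) = 1. So 83^(-1) ≡ -21 ≡ 88 (mod 109). Verify: 83 × 88 = 7304 ≡ 1 (mod 109)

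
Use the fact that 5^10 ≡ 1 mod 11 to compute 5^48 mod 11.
By Fermat: 5^{10} ≡ 1 mod 11. 48 = 4×10 + 8. So 5^{48} ≡ 5^{8} ≡ 4 mod 11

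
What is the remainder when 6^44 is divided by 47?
By repeated squaring (mod 47): 6^{1}≡6, 6^{2}≡36, 6^{4}≡27, 6^{8}≡24, 6^{16}≡12, 6^{32}≡3. Then 6^{44} = 6^{32+8+4} ≡ 3 × 24 × 27 ≡ 17 (mod 47)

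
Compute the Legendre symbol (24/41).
(24/41) = 24^{20} mod 41 = -1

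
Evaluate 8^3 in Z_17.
8^{3} = 512 ≡ 2 (mod 17)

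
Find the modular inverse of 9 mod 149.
Since 149 is prime, by Fermat 9^(-1) ≡ 9^{147} ≡ 116 (mod 149). Verify: 9 × 116 = 1044 ≡ 1 (mod 149)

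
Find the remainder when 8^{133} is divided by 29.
By Fermat: 8^{28} ≡ 1 (mod 29). 133 = 4×28 + 21. So 8^{133} ≡ 8^{21} ≡ 12 (mod 29)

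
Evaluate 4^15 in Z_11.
Using Fermat: 4^{10} ≡ 1 (mod 11). 15 ≡ 5 (mod 10). So 4^{15} ≡ 4^{5} ≡ 1 (mod 11)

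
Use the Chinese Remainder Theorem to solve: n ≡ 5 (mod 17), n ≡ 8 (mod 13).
M = 17 × 13 = 221. M₁ = 13, y₁ ≡ 4 (mod 17). M₂ = 17, y₂ ≡ 10 (mod 13). n = 5×13×4 + 8×17×10 ≡ 73 (mod 221)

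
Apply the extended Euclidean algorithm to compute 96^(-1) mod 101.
Extended GCD: 96(20) + 101(-19) = 1. So 96^(-1) ≡ 20 mod 101. Verify: 96 × 20 = 1920 ≡ 1 mod 101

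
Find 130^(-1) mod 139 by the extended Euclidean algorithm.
Extended GCD: 130(-31) + 139(29) = 1. So 130^(-1) ≡ -31 ≡ 108 mod 139. Verify: 130 × 108 = 14040 ≡ 1 mod 139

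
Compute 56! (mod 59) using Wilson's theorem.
(58)! = (56)! × (57) × (58) ≡ -1 (mod 59). So (56)! ≡ -1 × [(58)(57)]^(-1) ≡ 29 (mod 59)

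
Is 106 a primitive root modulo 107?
106^{2} ≡ 1 mod 107 and 2 < 106, so ord_107(106) = 2 ≠ 106 and 106 is not a primitive root.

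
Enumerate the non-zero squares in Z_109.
Quadratic residues modulo 109: {1, 3, 4, 5, 7, 9, 12, 15, 16, 20, 21, 22, 25, 26, 27, 28, 29, 31, 34, 35, 36, 38, 43, 45, 46, 48, 49, 60, 61, 63, 64, 66, 71, 73, 74, 75, 78, 80, 81, 82, 83, 84, 87, 88, 89, 93, 94, 97, 100, 102, 104, 105, 106, 108}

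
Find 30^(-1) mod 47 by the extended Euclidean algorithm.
Extended GCD: 30(11) + 47(-7) = 1. So 30^(-1) ≡ 11 mod 47. Verify: 30 × 11 = 330 ≡ 1 mod 47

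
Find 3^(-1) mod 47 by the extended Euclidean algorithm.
Extended GCD: 3(16) + 47(-1) = 1. So 3^(-1) ≡ 16 mod 47. Verify: 3 × 16 = 48 ≡ 1 mod 47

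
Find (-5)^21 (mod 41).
By repeated squaring (mod 41): (-5)^{1}≡36, (-5)^{2}≡25, (-5)^{4}≡10, (-5)^{8}≡18, (-5)^{16}≡37. Then (-5)^{21} = (-5)^{16+4+1} ≡ 37 × 10 × 36 ≡ 36 (mod 41)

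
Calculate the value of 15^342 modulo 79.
Using Fermat: 15^{78} ≡ 1 (mod 79). 342 ≡ 30 (mod 78). So 15^{342} ≡ 15^{30} ≡ 65 (mod 79)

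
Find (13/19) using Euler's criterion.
(13/19) = 13^{9} mod 19 = -1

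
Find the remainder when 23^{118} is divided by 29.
By Fermat: 23^{28} ≡ 1 mod 29. 118 = 4×28 + 6. So 23^{118} ≡ 23^{6} ≡ 24 mod 29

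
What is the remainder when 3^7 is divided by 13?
By repeated squaring mod 13: 3^{1}≡3, 3^{2}≡9, 3^{4}≡3. Then 3^{7} = 3^{4+2+1} ≡ 3 × 9 × 3 ≡ 3 mod 13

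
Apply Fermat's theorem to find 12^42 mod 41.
By Fermat: 12^{40} ≡ 1 mod 41. So 12^{42} = 12^{40} · 12^{2} ≡ 12^{2} ≡ 21 mod 41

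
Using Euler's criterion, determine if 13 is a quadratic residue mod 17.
By Euler's criterion: 13^{8} ≡ 1 (mod 17). Since this equals 1, 13 is a QR.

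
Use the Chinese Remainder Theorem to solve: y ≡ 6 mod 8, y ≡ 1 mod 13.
M = 8 × 13 = 104. M₁ = 13, y₁ ≡ 5 mod 8. M₂ = 8, y₂ ≡ 5 mod 13. y = 6×13×5 + 1×8×5 ≡ 14 mod 104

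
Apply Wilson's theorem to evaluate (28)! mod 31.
(30)! = (28)! × (29) × (30) ≡ -1 mod 31. So (28)! ≡ -1 × [(30)(29)]^(-1) ≡ 15 mod 31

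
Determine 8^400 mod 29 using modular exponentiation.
Using Fermat: 8^{28} ≡ 1 (mod 29). 400 ≡ 8 (mod 28). So 8^{400} ≡ 8^{8} ≡ 20 (mod 29)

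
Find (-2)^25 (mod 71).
By repeated squaring (mod 71): (-2)^{1}≡69, (-2)^{2}≡4, (-2)^{4}≡16, (-2)^{8}≡43, (-2)^{16}≡3. Then (-2)^{25} = (-2)^{16+8+1} ≡ 3 × 43 × 69 ≡ 26 (mod 71)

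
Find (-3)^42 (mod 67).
By repeated squaring (mod 67): (-3)^{1}≡64, (-3)^{2}≡9, (-3)^{4}≡14, (-3)^{8}≡62, (-3)^{16}≡25, (-3)^{32}≡22. Then (-3)^{42} = (-3)^{32+8+2} ≡ 22 × 62 × 9 ≡ 15 (mod 67)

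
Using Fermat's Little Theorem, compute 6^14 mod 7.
By Fermat: 6^{6} ≡ 1 (mod 7). 14 = 2×6 + 2. So 6^{14} ≡ 6^{2} ≡ 1 (mod 7)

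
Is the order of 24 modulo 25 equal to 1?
Powers of 24 mod 25: 24^1≡24, 24^2≡1. 24^1≡24≢1, so ord ≠ 1. No, the actual order is 2.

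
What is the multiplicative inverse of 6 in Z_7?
Since 7 is prime, by Fermat 6^(-1) ≡ 6^{5} ≡ 6 (mod 7). Verify: 6 × 6 = 36 ≡ 1 (mod 7)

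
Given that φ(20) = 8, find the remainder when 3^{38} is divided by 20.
By Euler: 3^{8} ≡ 1 mod 20 since gcd(3, 20) = 1. 38 = 4×8 + 6. So 3^{38} ≡ 3^{6} ≡ 9 mod 20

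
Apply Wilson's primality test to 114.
(113)! mod 114 = 0. Since 0 ≢ -1 mod 114, 114 is not prime.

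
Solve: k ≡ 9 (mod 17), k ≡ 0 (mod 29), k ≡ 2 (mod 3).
M = 17 × 29 × 3 = 1479. M₁ = 87, y₁ ≡ 9 (mod 17). M₂ = 51, y₂ ≡ 4 (mod 29). M₃ = 493, y₃ ≡ 1 (mod 3). k = 9×87×9 + 0×51×4 + 2×493×1 ≡ 638 (mod 1479)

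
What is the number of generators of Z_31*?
A prime p has φ(p-1) primitive roots; here φ(30) = 8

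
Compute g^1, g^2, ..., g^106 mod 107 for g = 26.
26^1, 26^2, ..., 26^{106} mod 107: [26, 34, 28, 86, 96, 35, 54, 13, 17, 14, 43, 48, 71, 27, 60, 62, 7, 75, 24, 89, 67, 30, 31, 57, 91, 12, 98, 87, 15, 69, 82, 99, 6, 49, 97, 61, 88, 41, 103, 3, 78, 102, 84, 44, 74, 105, 55, 39, 51, 42, 22, 37, 106, 81, 73, 79, 21, 11, 72, 53, 94, 90, 93, 64, 59, 36, 80, 47, 45, 100, 32, 83, 18, 40, 77, 76, 50, 16, 95, 9, 20, 92, 38, 25, 8, 101, 58, 10, 46, 19, 66, 4, 104, 29, 5, 23, 63, 33, 2, 52, 68, 56, 65, 85, 70, 1]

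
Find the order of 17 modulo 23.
Powers of 17 mod 23: 17^1≡17, 17^2≡13, 17^3≡14, 17^4≡8, 17^5≡21, 17^6≡12, 17^7≡20, 17^8≡18, 17^9≡7, 17^10≡4, 17^11≡22, 17^12≡6, 17^13≡10, 17^14≡9, 17^15≡15, 17^16≡2, 17^17≡11, 17^18≡3, 17^19≡5, 17^20≡16, 17^21≡19, 17^22≡1. So the order of 17 is 22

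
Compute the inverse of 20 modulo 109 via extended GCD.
Extended GCD: 20(-49) + 109(9) = 1. So 20^(-1) ≡ -49 ≡ 60 (mod 109). Verify: 20 × 60 = 1200 ≡ 1 (mod 109)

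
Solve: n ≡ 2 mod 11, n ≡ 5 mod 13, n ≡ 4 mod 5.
M = 11 × 13 × 5 = 715. M₁ = 65, y₁ ≡ 10 mod 11. M₂ = 55, y₂ ≡ 9 mod 13. M₃ = 143, y₃ ≡ 2 mod 5. n = 2×65×10 + 5×55×9 + 4×143×2 ≡ 629 mod 715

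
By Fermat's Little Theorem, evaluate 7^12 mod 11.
By Fermat: 7^{10} ≡ 1 mod 11. So 7^{12} = 7^{10} · 7^{2} ≡ 7^{2} ≡ 5 mod 11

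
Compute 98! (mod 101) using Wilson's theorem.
(100)! = (98)! × (99) × (100) ≡ -1 (mod 101). So (98)! ≡ -1 × [(100)(99)]^(-1) ≡ 50 (mod 101)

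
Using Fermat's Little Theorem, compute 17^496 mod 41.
By Fermat: 17^{40} ≡ 1 mod 41. 496 ≡ 16 mod 40. So 17^{496} ≡ 17^{16} ≡ 10 mod 41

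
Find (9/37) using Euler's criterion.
(9/37) = 9^{18} mod 37 = 1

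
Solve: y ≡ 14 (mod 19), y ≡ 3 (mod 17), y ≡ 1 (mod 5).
M = 19 × 17 × 5 = 1615. M₁ = 85, y₁ ≡ 17 (mod 19). M₂ = 95, y₂ ≡ 12 (mod 17). M₃ = 323, y₃ ≡ 2 (mod 5). y = 14×85×17 + 3×95×12 + 1×323×2 ≡ 71 (mod 1615)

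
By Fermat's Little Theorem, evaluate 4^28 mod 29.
By Fermat's Little Theorem, 4^{28} ≡ 1 (mod 29) since 29 is prime and gcd(4, 29) = 1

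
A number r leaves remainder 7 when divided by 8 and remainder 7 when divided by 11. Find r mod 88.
M = 8 × 11 = 88. M₁ = 11, y₁ ≡ 3 mod 8. M₂ = 8, y₂ ≡ 7 mod 11. r = 7×11×3 + 7×8×7 ≡ 7 mod 88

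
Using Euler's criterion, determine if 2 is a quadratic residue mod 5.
By Euler's criterion: 2^{2} ≡ 4 (mod 5). Since this equals -1 (≡ 4), 2 is not a QR.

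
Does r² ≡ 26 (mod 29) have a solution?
By Euler's criterion: 26^{14} ≡ 28 (mod 29). Since this equals -1 (≡ 28), 26 is not a QR.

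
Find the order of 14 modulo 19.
Powers of 14 mod 19: 14^1≡14, 14^2≡6, 14^3≡8, 14^4≡17, 14^5≡10, 14^6≡7, 14^7≡3, 14^8≡4, 14^9≡18, 14^10≡5, 14^11≡13, 14^12≡11, 14^13≡2, 14^14≡9, 14^15≡12, 14^16≡16, 14^17≡15, 14^18≡1. So the order of 14 is 18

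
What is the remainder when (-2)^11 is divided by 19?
By repeated squaring (mod 19): (-2)^{1}≡17, (-2)^{2}≡4, (-2)^{4}≡16, (-2)^{8}≡9. Then (-2)^{11} = (-2)^{8+2+1} ≡ 9 × 4 × 17 ≡ 4 (mod 19)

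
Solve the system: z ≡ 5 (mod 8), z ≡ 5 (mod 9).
M = 8 × 9 = 72. M₁ = 9, y₁ ≡ 1 (mod 8). M₂ = 8, y₂ ≡ 8 (mod 9). z = 5×9×1 + 5×8×8 ≡ 5 (mod 72)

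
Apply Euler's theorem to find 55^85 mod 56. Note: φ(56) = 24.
By Euler: 55^{24} ≡ 1 mod 56 since gcd(55, 56) = 1. 85 = 3×24 + 13. So 55^{85} ≡ 55^{13} ≡ 55 mod 56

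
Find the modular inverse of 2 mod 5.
Since 5 is prime, by Fermat 2^(-1) ≡ 2^{3} ≡ 3 (mod 5). Verify: 2 × 3 = 6 ≡ 1 (mod 5)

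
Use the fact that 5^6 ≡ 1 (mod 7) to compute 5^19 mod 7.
By Fermat: 5^{6} ≡ 1 (mod 7). 19 = 3×6 + 1. So 5^{19} ≡ 5^{1} ≡ 5 (mod 7)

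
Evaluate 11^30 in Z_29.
Using Fermat: 11^{28} ≡ 1 (mod 29). 30 ≡ 2 (mod 28). So 11^{30} ≡ 11^{2} ≡ 5 (mod 29)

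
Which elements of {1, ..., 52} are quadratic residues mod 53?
QRs mod 53: {1, 4, 6, 7, 9, 10, 11, 13, 15, 16, 17, 24, 25, 28, 29, 36, 37, 38, 40, 42, 43, 44, 46, 47, 49, 52}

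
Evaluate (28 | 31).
(28/31) = 28^{15} mod 31 = 1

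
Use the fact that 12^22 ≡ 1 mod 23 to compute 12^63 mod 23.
By Fermat: 12^{22} ≡ 1 mod 23. 63 = 2×22 + 19. So 12^{63} ≡ 12^{19} ≡ 8 mod 23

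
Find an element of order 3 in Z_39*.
16 has order 3 mod 39 since 16^{3} ≡ 1 (mod 39) and no smaller power works.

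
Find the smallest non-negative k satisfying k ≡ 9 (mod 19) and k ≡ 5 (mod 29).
M = 19 × 29 = 551. M₁ = 29, y₁ ≡ 2 (mod 19). M₂ = 19, y₂ ≡ 26 (mod 29). k = 9×29×2 + 5×19×26 ≡ 237 (mod 551)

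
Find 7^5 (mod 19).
By repeated squaring (mod 19): 7^{1}≡7, 7^{2}≡11, 7^{4}≡7. Then 7^{5} = 7^{4+1} ≡ 7 × 7 ≡ 11 (mod 19)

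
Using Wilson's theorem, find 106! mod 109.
(108)! = (106)! × (107) × (108) ≡ -1 mod 109. So (106)! ≡ -1 × [(108)(107)]^(-1) ≡ 54 mod 109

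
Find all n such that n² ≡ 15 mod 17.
The square roots of 15 mod 17 are 7 and 10. Verify: 7² = 49 ≡ 15 mod 17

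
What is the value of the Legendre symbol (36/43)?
(36/43) = 36^{21} mod 43 = 1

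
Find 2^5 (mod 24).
By repeated squaring (mod 24): 2^{1}≡2, 2^{2}≡4, 2^{4}≡16. Then 2^{5} = 2^{4+1} ≡ 16 × 2 ≡ 8 (mod 24)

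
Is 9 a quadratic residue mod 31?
By Euler's criterion: 9^{15} ≡ 1 mod 31. Since this equals 1, 9 is a QR.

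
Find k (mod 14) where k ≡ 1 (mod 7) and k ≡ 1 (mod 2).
M = 7 × 2 = 14. M₁ = 2, y₁ ≡ 4 (mod 7). M₂ = 7, y₂ ≡ 1 (mod 2). k = 1×2×4 + 1×7×1 ≡ 1 (mod 14)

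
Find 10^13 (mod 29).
By repeated squaring (mod 29): 10^{1}≡10, 10^{2}≡13, 10^{4}≡24, 10^{8}≡25. Then 10^{13} = 10^{8+4+1} ≡ 25 × 24 × 10 ≡ 26 (mod 29)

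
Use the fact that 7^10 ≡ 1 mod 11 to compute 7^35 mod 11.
By Fermat: 7^{10} ≡ 1 mod 11. 35 = 3×10 + 5. So 7^{35} ≡ 7^{5} ≡ 10 mod 11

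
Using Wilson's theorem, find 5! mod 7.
(6)! = (5)! × (6) ≡ -1 (mod 7). So (5)! ≡ -1 × (6)^(-1) ≡ (-1)×(-1) = 1 (mod 7)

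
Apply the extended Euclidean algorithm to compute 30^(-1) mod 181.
Extended GCD: 30(-6) + 181(1) = 1. So 30^(-1) ≡ -6 ≡ 175 (mod 181). Verify: 30 × 175 = 5250 ≡ 1 (mod 181)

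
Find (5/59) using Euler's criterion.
(5/59) = 5^{29} mod 59 = 1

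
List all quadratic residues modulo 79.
QRs mod 79: {1, 2, 4, 5, 8, 9, 10, 11, 13, 16, 18, 19, 20, 21, 22, 23, 25, 26, 31, 32, 36, 38, 40, 42, 44, 45, 46, 49, 50, 51, 52, 55, 62, 64, 65, 67, 72, 73, 76}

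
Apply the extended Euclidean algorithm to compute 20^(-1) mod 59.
Extended GCD: 20(3) + 59(-1) = 1. So 20^(-1) ≡ 3 (mod 59). Verify: 20 × 3 = 60 ≡ 1 (mod 59)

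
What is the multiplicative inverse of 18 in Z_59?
Since 59 is prime, by Fermat 18^(-1) ≡ 18^{57} ≡ 23 mod 59. Verify: 18 × 23 = 414 ≡ 1 mod 59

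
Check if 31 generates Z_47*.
ord_47(31) divides 46. For each prime q|46: 31^{23}≡46, 31^{2}≡21, none ≡ 1. So 31 has order 46 and is a primitive root mod 47.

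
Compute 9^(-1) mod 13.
Since 13 is prime, by Fermat 9^(-1) ≡ 9^{11} ≡ 3 mod 13. Verify: 9 × 3 = 27 ≡ 1 mod 13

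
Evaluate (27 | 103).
(27/103) = 27^{51} mod 103 = -1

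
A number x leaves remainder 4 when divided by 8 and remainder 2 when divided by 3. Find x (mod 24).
M = 8 × 3 = 24. M₁ = 3, y₁ ≡ 3 (mod 8). M₂ = 8, y₂ ≡ 2 (mod 3). x = 4×3×3 + 2×8×2 ≡ 20 (mod 24)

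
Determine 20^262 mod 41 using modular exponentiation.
Using Fermat: 20^{40} ≡ 1 (mod 41). 262 ≡ 22 (mod 40). So 20^{262} ≡ 20^{22} ≡ 31 (mod 41)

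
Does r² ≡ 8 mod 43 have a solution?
By Euler's criterion: 8^{21} ≡ 42 mod 43. Since this equals -1 (≡ 42), 8 is not a QR.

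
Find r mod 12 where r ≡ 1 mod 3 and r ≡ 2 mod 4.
M = 3 × 4 = 12. M₁ = 4, y₁ ≡ 1 mod 3. M₂ = 3, y₂ ≡ 3 mod 4. r = 1×4×1 + 2×3×3 ≡ 10 mod 12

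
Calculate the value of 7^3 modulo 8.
7^{3} = 343 ≡ 7 (mod 8)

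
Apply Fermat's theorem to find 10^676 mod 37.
By Fermat: 10^{36} ≡ 1 mod 37. 676 ≡ 28 mod 36. So 10^{676} ≡ 10^{28} ≡ 10 mod 37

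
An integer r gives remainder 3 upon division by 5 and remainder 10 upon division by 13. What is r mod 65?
M = 5 × 13 = 65. M₁ = 13, y₁ ≡ 2 mod 5. M₂ = 5, y₂ ≡ 8 mod 13. r = 3×13×2 + 10×5×8 ≡ 23 mod 65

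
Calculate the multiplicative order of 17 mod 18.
Powers of 17 mod 18: 17^1≡17, 17^2≡1. Order = 2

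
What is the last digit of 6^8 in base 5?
Using Fermat: 6^{4} ≡ 1 mod 5. 8 ≡ 0 mod 4. So 6^{8} ≡ 6^{0} ≡ 1 mod 5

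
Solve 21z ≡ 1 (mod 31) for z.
Since 31 is prime, by Fermat 21^(-1) ≡ 21^{29} ≡ 3 (mod 31). Verify: 21 × 3 = 63 ≡ 1 (mod 31)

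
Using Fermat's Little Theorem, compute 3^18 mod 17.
By Fermat: 3^{16} ≡ 1 mod 17. So 3^{18} = 3^{16} · 3^{2} ≡ 3^{2} ≡ 9 mod 17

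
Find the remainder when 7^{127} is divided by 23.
By Fermat: 7^{22} ≡ 1 mod 23. 127 = 5×22 + 17. So 7^{127} ≡ 7^{17} ≡ 19 mod 23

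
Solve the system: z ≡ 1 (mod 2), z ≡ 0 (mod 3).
M = 2 × 3 = 6. M₁ = 3, y₁ ≡ 1 (mod 2). M₂ = 2, y₂ ≡ 2 (mod 3). z = 1×3×1 + 0×2×2 ≡ 3 (mod 6)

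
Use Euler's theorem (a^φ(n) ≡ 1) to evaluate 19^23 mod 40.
By Euler: 19^{16} ≡ 1 (mod 40) since gcd(19, 40) = 1. 23 = 1×16 + 7. So 19^{23} ≡ 19^{7} ≡ 19 (mod 40)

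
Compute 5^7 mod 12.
By repeated squaring (mod 12): 5^{1}≡5, 5^{2}≡1, 5^{4}≡1. Then 5^{7} = 5^{4+2+1} ≡ 1 × 1 × 5 ≡ 5 (mod 12)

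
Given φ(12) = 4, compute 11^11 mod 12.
By Euler: 11^{4} ≡ 1 mod 12 since gcd(11, 12) = 1. 11 = 2×4 + 3. So 11^{11} ≡ 11^{3} ≡ 11 mod 12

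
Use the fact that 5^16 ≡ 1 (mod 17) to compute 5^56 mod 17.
By Fermat: 5^{16} ≡ 1 (mod 17). 56 = 3×16 + 8. So 5^{56} ≡ 5^{8} ≡ 16 (mod 17)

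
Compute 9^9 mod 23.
By repeated squaring (mod 23): 9^{1}≡9, 9^{2}≡12, 9^{4}≡6, 9^{8}≡13. Then 9^{9} = 9^{8+1} ≡ 13 × 9 ≡ 2 (mod 23)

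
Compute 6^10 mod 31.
By repeated squaring mod 31: 6^{1}≡6, 6^{2}≡5, 6^{4}≡25, 6^{8}≡5. Then 6^{10} = 6^{8+2} ≡ 5 × 5 ≡ 25 mod 31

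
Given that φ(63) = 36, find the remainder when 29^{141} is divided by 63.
By Euler: 29^{36} ≡ 1 (mod 63) since gcd(29, 63) = 1. 141 = 3×36 + 33. So 29^{141} ≡ 29^{33} ≡ 8 (mod 63)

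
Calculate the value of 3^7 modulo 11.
By repeated squaring mod 11: 3^{1}≡3, 3^{2}≡9, 3^{4}≡4. Then 3^{7} = 3^{4+2+1} ≡ 4 × 9 × 3 ≡ 9 mod 11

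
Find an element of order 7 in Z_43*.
4 has order 7 mod 43 since 4^{7} ≡ 1 (mod 43) and no smaller power works.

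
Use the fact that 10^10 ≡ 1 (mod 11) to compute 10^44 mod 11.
By Fermat: 10^{10} ≡ 1 (mod 11). 44 = 4×10 + 4. So 10^{44} ≡ 10^{4} ≡ 1 (mod 11)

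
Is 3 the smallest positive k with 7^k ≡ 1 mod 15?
Powers of 7 mod 15: 7^1≡7, 7^2≡4, 7^3≡13, 7^4≡1. 7^3≡13≢1, so ord ≠ 3. No, the actual order is 4.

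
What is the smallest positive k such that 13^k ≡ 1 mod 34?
Powers of 13 mod 34: 13^1≡13, 13^2≡33, 13^3≡21, 13^4≡1. ord_34(13) = 4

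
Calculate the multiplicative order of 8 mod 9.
Powers of 8 mod 9: 8^1≡8, 8^2≡1. So the order of 8 is 2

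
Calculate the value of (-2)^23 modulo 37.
By repeated squaring (mod 37): (-2)^{1}≡35, (-2)^{2}≡4, (-2)^{4}≡16, (-2)^{8}≡34, (-2)^{16}≡9. Then (-2)^{23} = (-2)^{16+4+2+1} ≡ 9 × 16 × 4 × 35 ≡ 32 (mod 37)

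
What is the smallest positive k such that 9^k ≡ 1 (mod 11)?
Powers of 9 mod 11: 9^1≡9, 9^2≡4, 9^3≡3, 9^4≡5, 9^5≡1. So the order of 9 is 5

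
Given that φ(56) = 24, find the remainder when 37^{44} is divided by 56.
By Euler: 37^{24} ≡ 1 (mod 56) since gcd(37, 56) = 1. 44 = 1×24 + 20. So 37^{44} ≡ 37^{20} ≡ 25 (mod 56)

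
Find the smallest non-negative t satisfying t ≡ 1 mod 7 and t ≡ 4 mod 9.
M = 7 × 9 = 63. M₁ = 9, y₁ ≡ 4 mod 7. M₂ = 7, y₂ ≡ 4 mod 9. t = 1×9×4 + 4×7×4 ≡ 22 mod 63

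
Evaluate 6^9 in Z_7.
Using Fermat: 6^{6} ≡ 1 mod 7. 9 ≡ 3 mod 6. So 6^{9} ≡ 6^{3} ≡ 6 mod 7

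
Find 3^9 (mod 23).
By repeated squaring (mod 23): 3^{1}≡3, 3^{2}≡9, 3^{4}≡12, 3^{8}≡6. Then 3^{9} = 3^{8+1} ≡ 6 × 3 ≡ 18 (mod 23)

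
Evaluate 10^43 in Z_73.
By repeated squaring (mod 73): 10^{1}≡10, 10^{2}≡27, 10^{4}≡72, 10^{8}≡1, 10^{16}≡1, 10^{32}≡1. Then 10^{43} = 10^{32+8+2+1} ≡ 1 × 1 × 27 × 10 ≡ 51 (mod 73)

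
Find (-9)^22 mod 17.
Using Fermat: (-9)^{16} ≡ 1 mod 17. 22 ≡ 6 mod 16. So (-9)^{22} ≡ (-9)^{6} ≡ 4 mod 17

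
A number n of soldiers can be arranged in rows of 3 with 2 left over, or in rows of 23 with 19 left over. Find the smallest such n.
M = 3 × 23 = 69. M₁ = 23, y₁ ≡ 2 mod 3. M₂ = 3, y₂ ≡ 8 mod 23. n = 2×23×2 + 19×3×8 ≡ 65 mod 69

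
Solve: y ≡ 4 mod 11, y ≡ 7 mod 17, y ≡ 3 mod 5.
M = 11 × 17 × 5 = 935. M₁ = 85, y₁ ≡ 7 mod 11. M₂ = 55, y₂ ≡ 13 mod 17. M₃ = 187, y₃ ≡ 3 mod 5. y = 4×85×7 + 7×55×13 + 3×187×3 ≡ 653 mod 935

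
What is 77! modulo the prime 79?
(78)! = (77)! × (78) ≡ -1 mod 79. So (77)! ≡ -1 × (78)^(-1) ≡ (-1)×(-1) = 1 mod 79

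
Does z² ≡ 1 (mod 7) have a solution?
By Euler's criterion: 1^{3} ≡ 1 (mod 7). Since this equals 1, 1 is a QR.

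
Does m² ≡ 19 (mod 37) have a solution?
By Euler's criterion: 19^{18} ≡ 36 (mod 37). Since this equals -1 (≡ 36), 19 is not a QR.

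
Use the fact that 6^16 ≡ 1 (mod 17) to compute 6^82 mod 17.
By Fermat: 6^{16} ≡ 1 (mod 17). 82 = 5×16 + 2. So 6^{82} ≡ 6^{2} ≡ 2 (mod 17)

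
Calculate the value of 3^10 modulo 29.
By repeated squaring (mod 29): 3^{1}≡3, 3^{2}≡9, 3^{4}≡23, 3^{8}≡7. Then 3^{10} = 3^{8+2} ≡ 7 × 9 ≡ 5 (mod 29)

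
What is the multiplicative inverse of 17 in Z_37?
Since 37 is prime, by Fermat 17^(-1) ≡ 17^{35} ≡ 24 (mod 37). Verify: 17 × 24 = 408 ≡ 1 (mod 37)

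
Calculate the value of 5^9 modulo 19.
By repeated squaring (mod 19): 5^{1}≡5, 5^{2}≡6, 5^{4}≡17, 5^{8}≡4. Then 5^{9} = 5^{8+1} ≡ 4 × 5 ≡ 1 (mod 19)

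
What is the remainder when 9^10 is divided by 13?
By repeated squaring (mod 13): 9^{1}≡9, 9^{2}≡3, 9^{4}≡9, 9^{8}≡3. Then 9^{10} = 9^{8+2} ≡ 3 × 3 ≡ 9 (mod 13)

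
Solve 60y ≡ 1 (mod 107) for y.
Since 107 is prime, by Fermat 60^(-1) ≡ 60^{105} ≡ 66 (mod 107). Verify: 60 × 66 = 3960 ≡ 1 (mod 107)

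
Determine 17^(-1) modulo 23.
Since 23 is prime, by Fermat 17^(-1) ≡ 17^{21} ≡ 19 (mod 23). Verify: 17 × 19 = 323 ≡ 1 (mod 23)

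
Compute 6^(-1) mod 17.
Since 17 is prime, by Fermat 6^(-1) ≡ 6^{15} ≡ 3 mod 17. Verify: 6 × 3 = 18 ≡ 1 mod 17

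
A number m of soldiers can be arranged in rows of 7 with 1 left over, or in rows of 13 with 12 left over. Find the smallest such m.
M = 7 × 13 = 91. M₁ = 13, y₁ ≡ 6 (mod 7). M₂ = 7, y₂ ≡ 2 (mod 13). m = 1×13×6 + 12×7×2 ≡ 64 (mod 91)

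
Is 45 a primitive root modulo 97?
45^{32} ≡ 1 (mod 97) and 32 < 96, so ord_97(45) = 32 ≠ 96 and 45 is not a primitive root.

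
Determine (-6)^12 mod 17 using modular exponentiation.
By repeated squaring (mod 17): (-6)^{1}≡11, (-6)^{2}≡2, (-6)^{4}≡4, (-6)^{8}≡16. Then (-6)^{12} = (-6)^{8+4} ≡ 16 × 4 ≡ 13 (mod 17)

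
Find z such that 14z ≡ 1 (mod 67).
Since 67 is prime, by Fermat 14^(-1) ≡ 14^{65} ≡ 24 (mod 67). Verify: 14 × 24 = 336 ≡ 1 (mod 67)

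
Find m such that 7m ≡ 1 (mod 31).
Since 31 is prime, by Fermat 7^(-1) ≡ 7^{29} ≡ 9 (mod 31). Verify: 7 × 9 = 63 ≡ 1 (mod 31)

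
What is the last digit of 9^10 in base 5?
Using Fermat: 9^{4} ≡ 1 (mod 5). 10 ≡ 2 (mod 4). So 9^{10} ≡ 9^{2} ≡ 1 (mod 5)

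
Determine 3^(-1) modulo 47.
Since 47 is prime, by Fermat 3^(-1) ≡ 3^{45} ≡ 16 (mod 47). Verify: 3 × 16 = 48 ≡ 1 (mod 47)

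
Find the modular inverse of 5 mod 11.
Since 11 is prime, by Fermat 5^(-1) ≡ 5^{9} ≡ 9 (mod 11). Verify: 5 × 9 = 45 ≡ 1 (mod 11)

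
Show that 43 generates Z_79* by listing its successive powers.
43^1, 43^2, ..., 43^{78} mod 79: [43, 32, 33, 76, 29, 62, 59, 9, 71, 51, 60, 52, 24, 5, 57, 2, 7, 64, 66, 73, 58, 45, 39, 18, 63, 23, 41, 25, 48, 10, 35, 4, 14, 49, 53, 67, 37, 11, 78, 36, 47, 46, 3, 50, 17, 20, 70, 8, 28, 19, 27, 55, 74, 22, 77, 72, 15, 13, 6, 21, 34, 40, 61, 16, 56, 38, 54, 31, 69, 44, 75, 65, 30, 26, 12, 42, 68, 1]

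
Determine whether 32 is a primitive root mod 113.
32^{28} ≡ 1 mod 113 and 28 < 112, so ord_113(32) = 28 ≠ 112 and 32 is not a primitive root.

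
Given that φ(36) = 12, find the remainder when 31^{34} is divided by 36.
By Euler: 31^{12} ≡ 1 (mod 36) since gcd(31, 36) = 1. 34 = 2×12 + 10. So 31^{34} ≡ 31^{10} ≡ 13 (mod 36)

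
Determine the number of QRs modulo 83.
The squaring map on Z_83* is 2-to-1, so there are (82)/2 = 41 QRs.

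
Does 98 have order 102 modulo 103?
98^{51} ≡ 1 mod 103 and 51 < 102, so ord_103(98) = 51 ≠ 102 and 98 is not a primitive root.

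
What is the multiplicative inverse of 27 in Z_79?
Since 79 is prime, by Fermat 27^(-1) ≡ 27^{77} ≡ 41 mod 79. Verify: 27 × 41 = 1107 ≡ 1 mod 79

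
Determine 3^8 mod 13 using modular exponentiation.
By repeated squaring (mod 13): 3^{1}≡3, 3^{2}≡9, 3^{4}≡3, 3^{8}≡9. So 3^{8} ≡ 9 (mod 13)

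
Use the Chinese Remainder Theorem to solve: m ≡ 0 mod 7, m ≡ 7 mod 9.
M = 7 × 9 = 63. M₁ = 9, y₁ ≡ 4 mod 7. M₂ = 7, y₂ ≡ 4 mod 9. m = 0×9×4 + 7×7×4 ≡ 7 mod 63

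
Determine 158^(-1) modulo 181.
Since 181 is prime, by Fermat 158^(-1) ≡ 158^{179} ≡ 118 (mod 181). Verify: 158 × 118 = 18644 ≡ 1 (mod 181)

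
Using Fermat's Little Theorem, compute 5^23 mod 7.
By Fermat: 5^{6} ≡ 1 mod 7. 23 = 3×6 + 5. So 5^{23} ≡ 5^{5} ≡ 3 mod 7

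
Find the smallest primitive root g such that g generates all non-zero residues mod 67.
g = 2. For each prime q|66: 2^{33}≡66, 2^{22}≡37, 2^{6}≡64, none ≡ 1, so ord_67(2) = 66 and 2 is a primitive root.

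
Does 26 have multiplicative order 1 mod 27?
Powers of 26 mod 27: 26^1≡26, 26^2≡1. 26^1≡26≢1, so ord ≠ 1. No, the actual order is 2.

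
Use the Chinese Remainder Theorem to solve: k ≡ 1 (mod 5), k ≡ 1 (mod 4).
M = 5 × 4 = 20. M₁ = 4, y₁ ≡ 4 (mod 5). M₂ = 5, y₂ ≡ 1 (mod 4). k = 1×4×4 + 1×5×1 ≡ 1 (mod 20)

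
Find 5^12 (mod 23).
By repeated squaring (mod 23): 5^{1}≡5, 5^{2}≡2, 5^{4}≡4, 5^{8}≡16. Then 5^{12} = 5^{8+4} ≡ 16 × 4 ≡ 18 (mod 23)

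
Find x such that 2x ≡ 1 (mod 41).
Since 41 is prime, by Fermat 2^(-1) ≡ 2^{39} ≡ 21 (mod 41). Verify: 2 × 21 = 42 ≡ 1 (mod 41)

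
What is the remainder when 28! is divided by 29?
By Wilson's theorem, (28)! ≡ -1 ≡ 28 (mod 29)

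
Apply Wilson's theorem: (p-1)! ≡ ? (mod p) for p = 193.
By Wilson's theorem, (192)! ≡ -1 ≡ 192 mod 193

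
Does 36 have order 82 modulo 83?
36^{41} ≡ 1 (mod 83) and 41 < 82, so ord_83(36) = 41 ≠ 82 and 36 is not a primitive root.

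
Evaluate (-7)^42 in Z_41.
Using Fermat: (-7)^{40} ≡ 1 mod 41. 42 ≡ 2 mod 40. So (-7)^{42} ≡ (-7)^{2} ≡ 8 mod 41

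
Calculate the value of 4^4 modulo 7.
4^{4} = 256 ≡ 4 mod 7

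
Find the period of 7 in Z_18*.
Powers of 7 mod 18: 7^1≡7, 7^2≡13, 7^3≡1. Order = 3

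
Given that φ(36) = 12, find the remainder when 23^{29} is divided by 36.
By Euler: 23^{12} ≡ 1 mod 36 since gcd(23, 36) = 1. 29 = 2×12 + 5. So 23^{29} ≡ 23^{5} ≡ 11 mod 36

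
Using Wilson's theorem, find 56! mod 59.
(58)! = (56)! × (57) × (58) ≡ -1 mod 59. So (56)! ≡ -1 × [(58)(57)]^(-1) ≡ 29 mod 59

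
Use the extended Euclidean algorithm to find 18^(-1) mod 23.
Extended GCD: 18(9) + 23(-7) = 1. So 18^(-1) ≡ 9 (mod 23). Verify: 18 × 9 = 162 ≡ 1 (mod 23)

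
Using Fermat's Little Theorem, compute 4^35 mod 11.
By Fermat: 4^{10} ≡ 1 (mod 11). 35 = 3×10 + 5. So 4^{35} ≡ 4^{5} ≡ 1 (mod 11)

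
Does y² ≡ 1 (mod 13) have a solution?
By Euler's criterion: 1^{6} ≡ 1 (mod 13). Since this equals 1, 1 is a QR.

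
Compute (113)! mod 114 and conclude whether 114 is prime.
(113)! mod 114 = 0. Since 0 ≢ -1 mod 114, 114 is not prime.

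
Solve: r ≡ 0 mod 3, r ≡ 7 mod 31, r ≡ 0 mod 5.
M = 3 × 31 × 5 = 465. M₁ = 155, y₁ ≡ 2 mod 3. M₂ = 15, y₂ ≡ 29 mod 31. M₃ = 93, y₃ ≡ 2 mod 5. r = 0×155×2 + 7×15×29 + 0×93×2 ≡ 255 mod 465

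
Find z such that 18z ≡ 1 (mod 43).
Since 43 is prime, by Fermat 18^(-1) ≡ 18^{41} ≡ 12 (mod 43). Verify: 18 × 12 = 216 ≡ 1 (mod 43)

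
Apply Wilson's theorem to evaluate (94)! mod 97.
(96)! = (94)! × (95) × (96) ≡ -1 mod 97. So (94)! ≡ -1 × [(96)(95)]^(-1) ≡ 48 mod 97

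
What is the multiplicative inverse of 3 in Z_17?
Since 17 is prime, by Fermat 3^(-1) ≡ 3^{15} ≡ 6 (mod 17). Verify: 3 × 6 = 18 ≡ 1 (mod 17)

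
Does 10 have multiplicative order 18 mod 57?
Powers of 10 mod 57: 10^1≡10, 10^2≡43, 10^3≡31, 10^4≡25, 10^5≡22, 10^6≡49, 10^7≡34, 10^8≡55, 10^9≡37, 10^10≡28, 10^11≡52, 10^12≡7, 10^13≡13, 10^14≡16, 10^15≡46, 10^16≡4, 10^17≡40, 10^18≡1. First k with 10^k≡1 is k=18. Yes, ord_57(10) = 18.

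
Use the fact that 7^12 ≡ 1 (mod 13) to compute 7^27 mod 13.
By Fermat: 7^{12} ≡ 1 (mod 13). 27 = 2×12 + 3. So 7^{27} ≡ 7^{3} ≡ 5 (mod 13)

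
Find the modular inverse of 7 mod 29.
Since 29 is prime, by Fermat 7^(-1) ≡ 7^{27} ≡ 25 mod 29. Verify: 7 × 25 = 175 ≡ 1 mod 29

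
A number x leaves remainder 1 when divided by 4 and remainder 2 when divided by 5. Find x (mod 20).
M = 4 × 5 = 20. M₁ = 5, y₁ ≡ 1 (mod 4). M₂ = 4, y₂ ≡ 4 (mod 5). x = 1×5×1 + 2×4×4 ≡ 17 (mod 20)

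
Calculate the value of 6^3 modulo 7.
6^{3} = 216 ≡ 6 mod 7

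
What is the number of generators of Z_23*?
A prime p has φ(p-1) primitive roots; here φ(22) = 10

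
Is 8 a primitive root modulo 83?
ord_83(8) divides 82. For each prime q|82: 8^{41}≡82, 8^{2}≡64, none ≡ 1. So 8 has order 82 and is a primitive root mod 83.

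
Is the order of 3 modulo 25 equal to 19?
Powers of 3 mod 25: 3^1≡3, 3^2≡9, 3^3≡2, 3^4≡6, 3^5≡18, 3^6≡4, 3^7≡12, 3^8≡11, 3^9≡8, 3^10≡24, 3^11≡22, 3^12≡16, 3^13≡23, 3^14≡19, 3^15≡7, 3^16≡21, 3^17≡13, 3^18≡14, 3^19≡17, 3^20≡1. 3^19≡17≢1, so ord ≠ 19. No, the actual order is 20.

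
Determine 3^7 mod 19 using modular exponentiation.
By repeated squaring (mod 19): 3^{1}≡3, 3^{2}≡9, 3^{4}≡5. Then 3^{7} = 3^{4+2+1} ≡ 5 × 9 × 3 ≡ 2 (mod 19)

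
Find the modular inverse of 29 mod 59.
Since 59 is prime, by Fermat 29^(-1) ≡ 29^{57} ≡ 57 mod 59. Verify: 29 × 57 = 1653 ≡ 1 mod 59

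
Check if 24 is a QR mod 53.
By Euler's criterion: 24^{26} ≡ 1 mod 53. Since this equals 1, 24 is a QR.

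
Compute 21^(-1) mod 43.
Since 43 is prime, by Fermat 21^(-1) ≡ 21^{41} ≡ 41 mod 43. Verify: 21 × 41 = 861 ≡ 1 mod 43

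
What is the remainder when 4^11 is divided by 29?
By repeated squaring mod 29: 4^{1}≡4, 4^{2}≡16, 4^{4}≡24, 4^{8}≡25. Then 4^{11} = 4^{8+2+1} ≡ 25 × 16 × 4 ≡ 5 mod 29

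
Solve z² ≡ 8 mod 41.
The square roots of 8 mod 41 are 34 and 7. Verify: 34² = 1156 ≡ 8 mod 41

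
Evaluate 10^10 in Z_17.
By repeated squaring (mod 17): 10^{1}≡10, 10^{2}≡15, 10^{4}≡4, 10^{8}≡16. Then 10^{10} = 10^{8+2} ≡ 16 × 15 ≡ 2 (mod 17)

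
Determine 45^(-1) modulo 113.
Since 113 is prime, by Fermat 45^(-1) ≡ 45^{111} ≡ 108 (mod 113). Verify: 45 × 108 = 4860 ≡ 1 (mod 113)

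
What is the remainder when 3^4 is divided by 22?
3^{4} = 81 ≡ 15 mod 22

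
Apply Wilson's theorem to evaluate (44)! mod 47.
(46)! = (44)! × (45) × (46) ≡ -1 mod 47. So (44)! ≡ -1 × [(46)(45)]^(-1) ≡ 23 mod 47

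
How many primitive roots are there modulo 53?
There are φ(53-1) = φ(52) = 24 primitive roots modulo 53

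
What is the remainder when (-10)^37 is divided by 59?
By repeated squaring (mod 59): (-10)^{1}≡49, (-10)^{2}≡41, (-10)^{4}≡29, (-10)^{8}≡15, (-10)^{16}≡48, (-10)^{32}≡3. Then (-10)^{37} = (-10)^{32+4+1} ≡ 3 × 29 × 49 ≡ 15 (mod 59)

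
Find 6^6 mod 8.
By repeated squaring mod 8: 6^{1}≡6, 6^{2}≡4, 6^{4}≡0. Then 6^{6} = 6^{4+2} ≡ 0 × 4 ≡ 0 mod 8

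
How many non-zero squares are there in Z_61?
Exactly half the non-zero residues mod a prime are QRs: (61-1)/2 = 30.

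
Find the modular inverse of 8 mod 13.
Since 13 is prime, by Fermat 8^(-1) ≡ 8^{11} ≡ 5 mod 13. Verify: 8 × 5 = 40 ≡ 1 mod 13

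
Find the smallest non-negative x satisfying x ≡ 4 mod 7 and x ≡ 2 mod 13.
M = 7 × 13 = 91. M₁ = 13, y₁ ≡ 6 mod 7. M₂ = 7, y₂ ≡ 2 mod 13. x = 4×13×6 + 2×7×2 ≡ 67 mod 91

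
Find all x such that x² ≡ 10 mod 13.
The square roots of 10 mod 13 are 7 and 6. Verify: 7² = 49 ≡ 10 mod 13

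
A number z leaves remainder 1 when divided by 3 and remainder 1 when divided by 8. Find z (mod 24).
M = 3 × 8 = 24. M₁ = 8, y₁ ≡ 2 (mod 3). M₂ = 3, y₂ ≡ 3 (mod 8). z = 1×8×2 + 1×3×3 ≡ 1 (mod 24)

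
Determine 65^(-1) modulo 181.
Since 181 is prime, by Fermat 65^(-1) ≡ 65^{179} ≡ 39 mod 181. Verify: 65 × 39 = 2535 ≡ 1 mod 181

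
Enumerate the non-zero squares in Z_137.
QRs mod 137: {1, 2, 4, 7, 8, 9, 11, 14, 15, 16, 17, 18, 19, 22, 25, 28, 30, 32, 34, 36, 37, 38, 39, 44, 49, 50, 56, 59, 60, 61, 63, 64, 65, 68, 69, 72, 73, 74, 76, 77, 78, 81, 87, 88, 93, 98, 99, 100, 101, 103, 105, 107, 109, 112, 115, 118, 119, 120, 121, 122, 123, 126, 128, 129, 130, 133, 135, 136}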